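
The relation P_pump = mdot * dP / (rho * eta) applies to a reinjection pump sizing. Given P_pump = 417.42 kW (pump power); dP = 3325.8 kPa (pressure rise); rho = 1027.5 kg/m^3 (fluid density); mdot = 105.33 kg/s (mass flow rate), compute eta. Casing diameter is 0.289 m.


eta = mdot * dP / (rho * P_pump)
eta = 105.33 * 3325.8 / (1027.5 * 417.42)
eta = 0.81676


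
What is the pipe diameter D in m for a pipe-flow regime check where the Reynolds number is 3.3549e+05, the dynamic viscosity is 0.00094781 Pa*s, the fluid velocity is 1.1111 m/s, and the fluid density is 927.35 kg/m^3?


D = Re * mu / (rho * vel)
D = 3.3549e+05 * 0.00094781 / (927.35 * 1.1111)
D = 0.30861 m


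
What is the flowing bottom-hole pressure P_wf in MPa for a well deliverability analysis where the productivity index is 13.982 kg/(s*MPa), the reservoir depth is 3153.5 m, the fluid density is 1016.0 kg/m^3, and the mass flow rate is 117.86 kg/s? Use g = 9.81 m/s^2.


Step 1: P_i = rho*g*h/1e6 = 1016.0*9.81*3153.5/1e6 = 31.43081 MPa
Step 2: P_wf = P_i - mdot/PI = 31.43081 - 117.86/13.982 = 23.001 MPa
P_wf = 23.001 MPa


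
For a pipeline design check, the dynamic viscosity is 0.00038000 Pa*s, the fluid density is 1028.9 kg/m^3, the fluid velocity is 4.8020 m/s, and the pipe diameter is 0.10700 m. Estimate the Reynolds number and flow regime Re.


Step 1: Re = rho*vel*D/mu = 1028.9*4.802*0.107/0.00038 = 1.3912e+06
Step 2: Re = 1.3912e+06 > 4000, so flow is turbulent.
Re = 1.3912e+06 (turbulent)


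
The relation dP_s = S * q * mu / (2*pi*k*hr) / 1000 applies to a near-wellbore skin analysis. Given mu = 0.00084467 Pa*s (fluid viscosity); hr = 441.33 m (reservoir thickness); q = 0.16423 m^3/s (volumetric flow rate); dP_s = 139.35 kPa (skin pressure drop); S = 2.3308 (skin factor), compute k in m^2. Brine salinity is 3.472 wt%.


k = S*q*mu / (2*pi*dP_s*1000*hr)
k = 2.3308*0.16423*0.00084467 / (2*pi*139.35*1000*441.33)
k = 8.3675e-13 m^2


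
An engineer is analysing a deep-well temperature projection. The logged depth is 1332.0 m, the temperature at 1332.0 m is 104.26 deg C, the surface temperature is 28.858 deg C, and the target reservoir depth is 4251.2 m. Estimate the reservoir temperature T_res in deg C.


Step 1: grad = (T_d1 - T_surf)/d1 * 1000 = (104.26 - 28.858)/1332.0 * 1000 = 56.60811 deg C/km
Step 2: T_res = T_surf + grad*d2/1000 = 28.858 + 56.60811*4251.2/1000 = 269.51 deg C
T_res = 269.51 deg C


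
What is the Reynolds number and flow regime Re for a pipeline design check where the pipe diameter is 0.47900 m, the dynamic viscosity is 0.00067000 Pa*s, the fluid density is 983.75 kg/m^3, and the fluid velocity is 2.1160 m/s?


Step 1: Re = rho*vel*D/mu = 983.75*2.116*0.479/0.00067 = 1.4882e+06
Step 2: Re = 1.4882e+06 > 4000, so flow is turbulent.
Re = 1.4882e+06 (turbulent)


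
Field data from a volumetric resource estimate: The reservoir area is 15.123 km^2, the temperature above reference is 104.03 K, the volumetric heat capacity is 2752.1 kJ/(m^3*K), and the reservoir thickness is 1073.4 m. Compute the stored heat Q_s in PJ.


Step 1: Vr = A*1e6*hr = 15.123*1e6*1073.4 = 1.623303e+10 m^3
Step 2: Q_s = Vr*rhoc*dT/1e12 = 1.623303e+10*2752.1*104.03/1e12 = 4647.5 PJ
Q_s = 4647.5 PJ


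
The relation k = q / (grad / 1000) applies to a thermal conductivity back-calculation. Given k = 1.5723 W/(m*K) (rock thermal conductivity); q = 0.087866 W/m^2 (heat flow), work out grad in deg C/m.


grad = q / k * 1000
grad = 0.087866 / 1.5723 * 1000
grad = 55.88374 deg C/km
Convert: 55.88374 deg C/km * 0.001 = 0.055884 deg C/m
grad = 0.055884 deg C/m


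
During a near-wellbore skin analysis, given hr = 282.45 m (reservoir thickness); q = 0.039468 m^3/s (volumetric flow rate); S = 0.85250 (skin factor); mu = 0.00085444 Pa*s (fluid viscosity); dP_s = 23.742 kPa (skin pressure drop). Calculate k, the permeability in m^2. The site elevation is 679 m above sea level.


k = S*q*mu / (2*pi*dP_s*1000*hr)
k = 0.85250*0.039468*0.00085444 / (2*pi*23.742*1000*282.45)
k = 6.8231e-13 m^2


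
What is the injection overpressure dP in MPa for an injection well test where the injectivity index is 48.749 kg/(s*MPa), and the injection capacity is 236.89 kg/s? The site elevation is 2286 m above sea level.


dP = mdot * 1000 / II
dP = 236.89 * 1000 / 48.749
dP = 4859.382 kPa
Convert: 4859.382 kPa * 0.001 = 4.8594 MPa
dP = 4.8594 MPa


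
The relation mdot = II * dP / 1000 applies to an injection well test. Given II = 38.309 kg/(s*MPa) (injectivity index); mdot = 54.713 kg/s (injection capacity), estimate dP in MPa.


dP = mdot * 1000 / II
dP = 54.713 * 1000 / 38.309
dP = 1428.202 kPa
Convert: 1428.202 kPa * 0.001 = 1.4282 MPa
dP = 1.4282 MPa


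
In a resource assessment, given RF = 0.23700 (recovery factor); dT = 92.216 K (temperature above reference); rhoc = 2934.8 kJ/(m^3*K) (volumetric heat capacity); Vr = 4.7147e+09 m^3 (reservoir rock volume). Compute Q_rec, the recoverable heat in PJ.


Step 1: Q_s = Vr*rhoc*dT/1e12 = 4.7147e+09*2934.8*92.216/1e12 = 1275.965 PJ
Step 2: Q_rec = Q_s * RF = 1275.965 * 0.237 = 302.40 PJ
Q_rec = 302.40 PJ


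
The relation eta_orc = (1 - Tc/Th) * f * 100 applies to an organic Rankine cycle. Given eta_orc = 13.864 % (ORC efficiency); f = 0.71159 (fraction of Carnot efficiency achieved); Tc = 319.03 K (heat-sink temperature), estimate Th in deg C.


Th = Tc / (1 - (eta_orc/100)/f)
Th = 319.03 / (1 - (13.864/100)/0.71159)
Th = 396.2275 K
Convert to deg C: 396.2275 - 273.15 = 123.08 deg C
Th = 123.08 deg C


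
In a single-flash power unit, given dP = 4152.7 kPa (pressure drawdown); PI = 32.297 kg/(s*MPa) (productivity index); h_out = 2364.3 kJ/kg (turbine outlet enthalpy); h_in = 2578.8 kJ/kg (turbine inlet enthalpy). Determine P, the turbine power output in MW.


Step 1: mdot = PI * dP / 1000 = 32.297 * 4152.7 / 1000 = 134.1198 kg/s
Step 2: P = mdot*(h_in - h_out)/1000 = 134.1198*(2578.8 - 2364.3)/1000 = 28.769 MW
P = 28.769 MW


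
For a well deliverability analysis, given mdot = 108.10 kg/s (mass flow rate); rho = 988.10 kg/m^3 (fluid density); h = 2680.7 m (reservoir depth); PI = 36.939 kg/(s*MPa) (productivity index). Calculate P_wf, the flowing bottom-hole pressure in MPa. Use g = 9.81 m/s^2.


Step 1: P_i = rho*g*h/1e6 = 988.1*9.81*2680.7/1e6 = 25.98472 MPa
Step 2: P_wf = P_i - mdot/PI = 25.98472 - 108.1/36.939 = 23.058 MPa
P_wf = 23.058 MPa


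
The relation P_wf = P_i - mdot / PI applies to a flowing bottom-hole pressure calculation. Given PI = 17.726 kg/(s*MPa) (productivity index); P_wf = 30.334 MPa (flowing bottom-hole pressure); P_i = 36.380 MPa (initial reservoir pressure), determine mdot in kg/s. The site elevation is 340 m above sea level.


mdot = (P_i - P_wf) * PI
mdot = (36.380 - 30.334) * 17.726
mdot = 107.17 kg/s


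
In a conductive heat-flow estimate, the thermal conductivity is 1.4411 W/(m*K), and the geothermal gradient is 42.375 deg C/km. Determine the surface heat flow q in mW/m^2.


q = k * grad / 1000
q = 1.4411 * 42.375 / 1000
q = 0.06106661 W/m^2
Convert: 0.06106661 W/m^2 * 1000.0 = 61.067 mW/m^2
q = 61.067 mW/m^2


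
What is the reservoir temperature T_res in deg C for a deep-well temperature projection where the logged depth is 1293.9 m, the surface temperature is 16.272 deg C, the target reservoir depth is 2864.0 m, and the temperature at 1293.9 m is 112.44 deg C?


Step 1: grad = (T_d1 - T_surf)/d1 * 1000 = (112.44 - 16.272)/1293.9 * 1000 = 74.32414 deg C/km
Step 2: T_res = T_surf + grad*d2/1000 = 16.272 + 74.32414*2864.0/1000 = 229.14 deg C
T_res = 229.14 deg C


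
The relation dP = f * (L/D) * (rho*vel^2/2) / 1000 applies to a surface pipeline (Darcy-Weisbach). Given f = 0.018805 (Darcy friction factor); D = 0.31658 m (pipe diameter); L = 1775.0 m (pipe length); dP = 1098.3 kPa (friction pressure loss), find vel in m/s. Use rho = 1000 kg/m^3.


vel = sqrt(dP*1000*2*D / (f*L*rho))
vel = sqrt(1098.3*1000*2*0.31658 / (0.018805*1775.0*1000))
vel = 4.5644 m/s


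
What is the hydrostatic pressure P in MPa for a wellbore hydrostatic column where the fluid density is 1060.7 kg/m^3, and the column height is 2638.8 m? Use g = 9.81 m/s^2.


P = rho * g * h / 1e6
P = 1060.7 * 9.81 * 2638.8 / 1e6
P = 27.458 MPa


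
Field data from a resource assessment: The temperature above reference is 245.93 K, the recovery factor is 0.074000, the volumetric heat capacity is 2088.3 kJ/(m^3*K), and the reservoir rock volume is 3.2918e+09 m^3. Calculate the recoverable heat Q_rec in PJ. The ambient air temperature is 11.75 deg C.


Step 1: Q_s = Vr*rhoc*dT/1e12 = 3.2918e+09*2088.3*245.93/1e12 = 1690.588 PJ
Step 2: Q_rec = Q_s * RF = 1690.588 * 0.074 = 125.10 PJ
Q_rec = 125.10 PJ


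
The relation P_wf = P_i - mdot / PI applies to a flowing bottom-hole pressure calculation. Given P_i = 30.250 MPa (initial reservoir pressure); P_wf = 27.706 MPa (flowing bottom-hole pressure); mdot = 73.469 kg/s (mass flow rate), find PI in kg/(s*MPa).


PI = mdot / (P_i - P_wf)
PI = 73.469 / (30.250 - 27.706)
PI = 28.879 kg/(s*MPa)


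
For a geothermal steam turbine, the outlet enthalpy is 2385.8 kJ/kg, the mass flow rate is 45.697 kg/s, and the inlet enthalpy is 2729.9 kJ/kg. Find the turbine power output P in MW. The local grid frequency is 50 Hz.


P = mdot * (h_in - h_out) / 1000
P = 45.697 * (2729.9 - 2385.8) / 1000
P = 15.724 MW


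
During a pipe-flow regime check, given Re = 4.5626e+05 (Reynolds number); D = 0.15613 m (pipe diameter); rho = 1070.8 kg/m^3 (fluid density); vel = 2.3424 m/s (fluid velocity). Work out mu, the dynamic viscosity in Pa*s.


mu = rho * vel * D / Re
mu = 1070.8 * 2.3424 * 0.15613 / 4.5626e+05
mu = 0.00085831 Pa*s


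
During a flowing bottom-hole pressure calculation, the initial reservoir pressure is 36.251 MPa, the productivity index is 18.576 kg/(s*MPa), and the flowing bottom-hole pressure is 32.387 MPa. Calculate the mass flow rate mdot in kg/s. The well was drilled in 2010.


mdot = (P_i - P_wf) * PI
mdot = (36.251 - 32.387) * 18.576
mdot = 71.778 kg/s


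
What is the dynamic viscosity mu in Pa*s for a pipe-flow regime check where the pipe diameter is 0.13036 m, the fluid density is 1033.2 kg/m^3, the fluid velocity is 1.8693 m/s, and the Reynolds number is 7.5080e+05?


mu = rho * vel * D / Re
mu = 1033.2 * 1.8693 * 0.13036 / 7.5080e+05
mu = 0.00033534 Pa*s


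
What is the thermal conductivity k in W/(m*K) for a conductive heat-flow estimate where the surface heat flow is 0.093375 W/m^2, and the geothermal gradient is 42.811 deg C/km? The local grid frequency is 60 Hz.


k = q * 1000 / grad
k = 0.093375 * 1000 / 42.811
k = 2.1811 W/(m*K)


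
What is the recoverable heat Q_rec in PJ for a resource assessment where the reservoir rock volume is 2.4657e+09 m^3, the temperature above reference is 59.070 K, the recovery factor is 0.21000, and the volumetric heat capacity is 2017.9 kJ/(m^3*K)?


Step 1: Q_s = Vr*rhoc*dT/1e12 = 2.4657e+09*2017.9*59.07/1e12 = 293.9049 PJ
Step 2: Q_rec = Q_s * RF = 293.9049 * 0.21 = 61.720 PJ
Q_rec = 61.720 PJ


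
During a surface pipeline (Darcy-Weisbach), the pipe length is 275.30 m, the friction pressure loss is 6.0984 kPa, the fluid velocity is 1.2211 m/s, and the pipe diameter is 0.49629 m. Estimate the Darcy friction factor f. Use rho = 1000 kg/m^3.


f = dP*1000 / ((L/D)*(rho*vel^2/2))
f = 6.0984*1000 / ((275.30/0.49629)*(1000*1.2211^2/2))
f = 0.014746


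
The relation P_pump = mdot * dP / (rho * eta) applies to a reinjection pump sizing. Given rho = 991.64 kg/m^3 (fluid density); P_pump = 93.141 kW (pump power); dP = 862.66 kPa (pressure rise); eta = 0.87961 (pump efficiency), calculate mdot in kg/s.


mdot = P_pump * rho * eta / dP
mdot = 93.141 * 991.64 * 0.87961 / 862.66
mdot = 94.177 kg/s


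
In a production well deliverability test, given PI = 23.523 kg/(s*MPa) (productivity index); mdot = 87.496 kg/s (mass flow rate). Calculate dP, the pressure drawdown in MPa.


dP = mdot * 1000 / PI
dP = 87.496 * 1000 / 23.523
dP = 3719.594 kPa
Convert: 3719.594 kPa * 0.001 = 3.7196 MPa
dP = 3.7196 MPa


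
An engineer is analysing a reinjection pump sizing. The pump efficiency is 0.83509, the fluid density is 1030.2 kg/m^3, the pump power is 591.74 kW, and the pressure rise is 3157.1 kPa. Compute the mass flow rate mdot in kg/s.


mdot = P_pump * rho * eta / dP
mdot = 591.74 * 1030.2 * 0.83509 / 3157.1
mdot = 161.25 kg/s


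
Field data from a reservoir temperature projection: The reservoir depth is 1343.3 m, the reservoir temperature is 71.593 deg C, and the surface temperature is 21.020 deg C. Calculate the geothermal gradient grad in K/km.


grad = (T_res - T_surf) / d * 1000
grad = (71.593 - 21.020) / 1343.3 * 1000
grad = 37.64833 deg C/km
Convert: 37.64833 deg C/km * 1.0 = 37.648 K/km
grad = 37.648 K/km


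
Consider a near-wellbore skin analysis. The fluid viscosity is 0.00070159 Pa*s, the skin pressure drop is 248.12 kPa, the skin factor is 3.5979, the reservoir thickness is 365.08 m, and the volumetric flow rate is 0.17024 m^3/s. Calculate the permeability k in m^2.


k = S*q*mu / (2*pi*dP_s*1000*hr)
k = 3.5979*0.17024*0.00070159 / (2*pi*248.12*1000*365.08)
k = 7.5503e-13 m^2


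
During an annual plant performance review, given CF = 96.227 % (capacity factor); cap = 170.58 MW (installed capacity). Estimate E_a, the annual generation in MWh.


E_a = CF / 100 * cap * 8760
E_a = 96.227 / 100 * 170.58 * 8760
E_a = 1.4379e+06 MWh


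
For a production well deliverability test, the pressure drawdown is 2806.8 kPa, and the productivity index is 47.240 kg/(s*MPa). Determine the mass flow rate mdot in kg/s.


mdot = PI * dP / 1000
mdot = 47.240 * 2806.8 / 1000
mdot = 132.59 kg/s


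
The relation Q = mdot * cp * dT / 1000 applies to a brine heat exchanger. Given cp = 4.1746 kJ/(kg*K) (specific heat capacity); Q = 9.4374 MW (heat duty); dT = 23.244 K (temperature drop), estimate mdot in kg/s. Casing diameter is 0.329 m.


mdot = Q * 1000 / (cp * dT)
mdot = 9.4374 * 1000 / (4.1746 * 23.244)
mdot = 97.258 kg/s


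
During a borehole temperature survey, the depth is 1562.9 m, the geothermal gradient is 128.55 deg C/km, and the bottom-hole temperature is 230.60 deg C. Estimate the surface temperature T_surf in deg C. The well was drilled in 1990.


T_surf = T_d - grad * d / 1000
T_surf = 230.60 - 128.55 * 1562.9 / 1000
T_surf = 29.689 deg C


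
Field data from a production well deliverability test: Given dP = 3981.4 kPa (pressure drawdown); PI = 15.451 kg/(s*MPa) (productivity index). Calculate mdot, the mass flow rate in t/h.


mdot = PI * dP / 1000
mdot = 15.451 * 3981.4 / 1000
mdot = 61.51661 kg/s
Convert: 61.51661 kg/s * 3.6 = 221.46 t/h
mdot = 221.46 t/h


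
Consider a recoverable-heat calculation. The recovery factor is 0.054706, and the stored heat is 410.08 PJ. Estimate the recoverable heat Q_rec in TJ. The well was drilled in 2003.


Q_rec = Q_s * RF
Q_rec = 410.08 * 0.054706
Q_rec = 22.43384 PJ
Convert: 22.43384 PJ * 1000.0 = 22434 TJ
Q_rec = 22434 TJ


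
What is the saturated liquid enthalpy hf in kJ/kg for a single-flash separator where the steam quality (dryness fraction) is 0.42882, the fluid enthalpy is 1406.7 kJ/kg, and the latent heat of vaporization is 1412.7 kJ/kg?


hf = h - x * hfg
hf = 1406.7 - 0.42882 * 1412.7
hf = 800.91 kJ/kg


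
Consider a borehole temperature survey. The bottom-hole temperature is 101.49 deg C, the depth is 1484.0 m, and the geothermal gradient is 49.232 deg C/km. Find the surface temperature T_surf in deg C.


T_surf = T_d - grad * d / 1000
T_surf = 101.49 - 49.232 * 1484.0 / 1000
T_surf = 28.430 deg C


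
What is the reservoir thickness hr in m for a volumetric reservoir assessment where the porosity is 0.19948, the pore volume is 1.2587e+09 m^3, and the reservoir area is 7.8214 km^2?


hr = Vp / (A * 1e6 * phi)
hr = 1.2587e+09 / (7.8214 * 1e6 * 0.19948)
hr = 806.75 m


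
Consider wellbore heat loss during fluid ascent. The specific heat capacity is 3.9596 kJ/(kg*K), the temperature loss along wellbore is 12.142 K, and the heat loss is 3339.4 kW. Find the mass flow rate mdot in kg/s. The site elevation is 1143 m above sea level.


mdot = Q_loss / (cp * dT)
mdot = 3339.4 / (3.9596 * 12.142)
mdot = 69.459 kg/s


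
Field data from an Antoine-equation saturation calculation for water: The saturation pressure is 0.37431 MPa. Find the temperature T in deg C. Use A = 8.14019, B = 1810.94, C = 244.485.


T = B / (A - log10(P_sat * 760 / 0.101325)) - C
T = 1810.94 / (8.14019 - log10(0.37431 * 760 / 0.101325)) - 244.485
T = 141.49 deg C


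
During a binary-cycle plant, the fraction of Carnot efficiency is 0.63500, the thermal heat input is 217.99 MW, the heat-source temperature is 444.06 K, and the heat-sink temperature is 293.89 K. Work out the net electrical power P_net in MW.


Step 1: eta = (1 - Tc/Th)*f = (1 - 293.89/444.06)*0.635 = 0.2147411
Step 2: P_net = eta * Q_in = 0.2147411 * 217.99 = 46.811 MW
P_net = 46.811 MW


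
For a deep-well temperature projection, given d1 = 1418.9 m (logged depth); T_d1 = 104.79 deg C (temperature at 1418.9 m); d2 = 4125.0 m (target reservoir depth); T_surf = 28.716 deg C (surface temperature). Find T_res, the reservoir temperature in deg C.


Step 1: grad = (T_d1 - T_surf)/d1 * 1000 = (104.79 - 28.716)/1418.9 * 1000 = 53.61477 deg C/km
Step 2: T_res = T_surf + grad*d2/1000 = 28.716 + 53.61477*4125.0/1000 = 249.88 deg C
T_res = 249.88 deg C


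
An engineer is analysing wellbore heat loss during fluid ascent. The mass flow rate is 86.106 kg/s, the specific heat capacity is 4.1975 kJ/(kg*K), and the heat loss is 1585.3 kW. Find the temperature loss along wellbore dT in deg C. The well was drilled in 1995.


dT = Q_loss / (mdot * cp)
dT = 1585.3 / (86.106 * 4.1975)
dT = 4.386189 K
Convert (temperature difference, 1 K = 1 deg C): 4.386189 K = 4.386189 deg C
dT = 4.3862 deg C


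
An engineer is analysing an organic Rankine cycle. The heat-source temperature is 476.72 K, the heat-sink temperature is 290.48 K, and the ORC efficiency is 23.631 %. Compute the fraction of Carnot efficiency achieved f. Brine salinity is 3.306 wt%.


f = (eta_orc/100) / (1 - Tc/Th)
f = (23.631/100) / (1 - 290.48/476.72)
f = 0.60488


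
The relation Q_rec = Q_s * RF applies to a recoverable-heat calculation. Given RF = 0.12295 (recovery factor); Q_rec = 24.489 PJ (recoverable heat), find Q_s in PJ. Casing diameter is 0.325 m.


Q_s = Q_rec / RF
Q_s = 24.489 / 0.12295
Q_s = 199.18 PJ


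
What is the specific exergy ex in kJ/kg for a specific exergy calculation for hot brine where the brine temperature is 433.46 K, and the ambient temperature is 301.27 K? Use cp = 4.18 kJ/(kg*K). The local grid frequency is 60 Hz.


ex = cp * ((T_b - T_0) - T_0 * ln(T_b/T_0))
ex = 4.18 * ((433.46 - 301.27) - 301.27 * ln(433.46/301.27))
ex = 94.427 kJ/kg


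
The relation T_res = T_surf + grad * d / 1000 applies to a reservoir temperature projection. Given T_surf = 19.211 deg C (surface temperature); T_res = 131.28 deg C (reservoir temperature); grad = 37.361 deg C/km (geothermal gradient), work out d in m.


d = (T_res - T_surf) / grad * 1000
d = (131.28 - 19.211) / 37.361 * 1000
d = 2999.6 m


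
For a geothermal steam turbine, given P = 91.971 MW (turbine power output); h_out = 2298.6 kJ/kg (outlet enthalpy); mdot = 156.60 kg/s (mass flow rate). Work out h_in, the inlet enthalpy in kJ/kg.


h_in = h_out + P * 1000 / mdot
h_in = 2298.6 + 91.971 * 1000 / 156.60
h_in = 2885.9 kJ/kg


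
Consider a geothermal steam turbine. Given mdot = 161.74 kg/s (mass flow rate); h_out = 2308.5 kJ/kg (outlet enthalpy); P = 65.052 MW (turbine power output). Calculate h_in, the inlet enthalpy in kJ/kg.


h_in = h_out + P * 1000 / mdot
h_in = 2308.5 + 65.052 * 1000 / 161.74
h_in = 2710.7 kJ/kg


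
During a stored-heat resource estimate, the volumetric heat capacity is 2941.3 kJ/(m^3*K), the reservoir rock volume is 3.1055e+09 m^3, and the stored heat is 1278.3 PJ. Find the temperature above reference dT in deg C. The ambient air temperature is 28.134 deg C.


dT = Q_s * 1e12 / (Vr * rhoc)
dT = 1278.3 * 1e12 / (3.1055e+09 * 2941.3)
dT = 139.9465 K
Convert (temperature difference, 1 K = 1 deg C): 139.9465 K = 139.9465 deg C
dT = 139.95 deg C


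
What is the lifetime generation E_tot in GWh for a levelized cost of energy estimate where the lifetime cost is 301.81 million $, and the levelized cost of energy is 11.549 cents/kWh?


E_tot = C_tot / LCOE * 100
E_tot = 301.81 / 11.549 * 100
E_tot = 2613.3 GWh


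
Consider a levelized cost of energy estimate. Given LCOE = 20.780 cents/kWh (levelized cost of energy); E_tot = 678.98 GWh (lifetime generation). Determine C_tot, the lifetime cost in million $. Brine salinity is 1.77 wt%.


C_tot = LCOE / 100 * E_tot
C_tot = 20.780 / 100 * 678.98
C_tot = 141.09 million $


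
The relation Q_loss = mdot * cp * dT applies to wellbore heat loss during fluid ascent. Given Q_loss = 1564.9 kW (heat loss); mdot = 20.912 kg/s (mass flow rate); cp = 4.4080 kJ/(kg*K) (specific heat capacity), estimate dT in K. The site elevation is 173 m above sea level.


dT = Q_loss / (mdot * cp)
dT = 1564.9 / (20.912 * 4.4080)
dT = 16.977 K


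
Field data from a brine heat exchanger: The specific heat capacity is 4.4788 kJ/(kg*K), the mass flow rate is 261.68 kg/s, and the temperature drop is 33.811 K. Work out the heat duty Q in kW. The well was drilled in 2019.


Q = mdot * cp * dT / 1000
Q = 261.68 * 4.4788 * 33.811 / 1000
Q = 39.62691 MW
Convert: 39.62691 MW * 1000.0 = 39627 kW
Q = 39627 kW


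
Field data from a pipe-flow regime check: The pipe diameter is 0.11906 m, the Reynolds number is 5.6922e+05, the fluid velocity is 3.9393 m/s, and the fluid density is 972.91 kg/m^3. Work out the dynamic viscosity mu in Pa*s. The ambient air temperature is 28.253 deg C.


mu = rho * vel * D / Re
mu = 972.91 * 3.9393 * 0.11906 / 5.6922e+05
mu = 0.00080164 Pa*s


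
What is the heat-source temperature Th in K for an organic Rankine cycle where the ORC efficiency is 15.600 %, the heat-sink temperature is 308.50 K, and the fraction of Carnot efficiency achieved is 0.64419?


Th = Tc / (1 - (eta_orc/100)/f)
Th = 308.50 / (1 - (15.600/100)/0.64419)
Th = 407.08 K


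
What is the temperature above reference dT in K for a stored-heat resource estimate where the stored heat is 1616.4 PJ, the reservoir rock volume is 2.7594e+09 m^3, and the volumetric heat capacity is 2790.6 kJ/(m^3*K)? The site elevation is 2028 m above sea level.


dT = Q_s * 1e12 / (Vr * rhoc)
dT = 1616.4 * 1e12 / (2.7594e+09 * 2790.6)
dT = 209.91 K


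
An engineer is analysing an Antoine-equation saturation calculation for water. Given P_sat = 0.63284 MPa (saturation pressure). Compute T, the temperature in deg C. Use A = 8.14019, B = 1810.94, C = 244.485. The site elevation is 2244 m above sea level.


T = B / (A - log10(P_sat * 760 / 0.101325)) - C
T = 1810.94 / (8.14019 - log10(0.63284 * 760 / 0.101325)) - 244.485
T = 161.21 deg C


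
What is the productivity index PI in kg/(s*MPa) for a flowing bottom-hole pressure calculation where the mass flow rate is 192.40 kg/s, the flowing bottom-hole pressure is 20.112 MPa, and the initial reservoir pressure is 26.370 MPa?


PI = mdot / (P_i - P_wf)
PI = 192.40 / (26.370 - 20.112)
PI = 30.745 kg/(s*MPa)


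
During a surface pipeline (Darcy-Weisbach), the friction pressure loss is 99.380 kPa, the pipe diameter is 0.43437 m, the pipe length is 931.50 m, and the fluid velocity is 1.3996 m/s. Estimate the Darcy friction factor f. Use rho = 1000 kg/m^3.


f = dP*1000 / ((L/D)*(rho*vel^2/2))
f = 99.380*1000 / ((931.50/0.43437)*(1000*1.3996^2/2))
f = 0.047315


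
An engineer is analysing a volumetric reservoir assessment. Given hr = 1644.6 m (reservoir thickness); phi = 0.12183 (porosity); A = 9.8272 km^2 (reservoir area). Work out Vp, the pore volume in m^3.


Vp = A * 1e6 * hr * phi
Vp = 9.8272 * 1e6 * 1644.6 * 0.12183
Vp = 1.9690e+09 m^3


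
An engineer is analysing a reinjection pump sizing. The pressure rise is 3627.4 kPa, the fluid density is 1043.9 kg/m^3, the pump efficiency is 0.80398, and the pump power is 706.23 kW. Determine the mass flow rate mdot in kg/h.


mdot = P_pump * rho * eta / dP
mdot = 706.23 * 1043.9 * 0.80398 / 3627.4
mdot = 163.4011 kg/s
Convert: 163.4011 kg/s * 3600.0 = 5.8824e+05 kg/h
mdot = 5.8824e+05 kg/h


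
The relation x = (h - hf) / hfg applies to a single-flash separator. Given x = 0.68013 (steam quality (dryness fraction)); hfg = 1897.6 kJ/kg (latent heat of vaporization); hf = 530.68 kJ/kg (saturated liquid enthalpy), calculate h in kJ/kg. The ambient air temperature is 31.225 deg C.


h = hf + x * hfg
h = 530.68 + 0.68013 * 1897.6
h = 1821.3 kJ/kg


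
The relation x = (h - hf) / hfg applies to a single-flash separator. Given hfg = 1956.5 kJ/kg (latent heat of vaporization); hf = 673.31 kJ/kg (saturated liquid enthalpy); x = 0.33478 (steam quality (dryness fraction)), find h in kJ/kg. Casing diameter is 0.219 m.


h = hf + x * hfg
h = 673.31 + 0.33478 * 1956.5
h = 1328.3 kJ/kg


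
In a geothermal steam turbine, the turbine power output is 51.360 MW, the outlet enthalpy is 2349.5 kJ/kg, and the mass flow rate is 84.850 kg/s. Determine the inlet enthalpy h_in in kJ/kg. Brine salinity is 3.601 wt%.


h_in = h_out + P * 1000 / mdot
h_in = 2349.5 + 51.360 * 1000 / 84.850
h_in = 2954.8 kJ/kg


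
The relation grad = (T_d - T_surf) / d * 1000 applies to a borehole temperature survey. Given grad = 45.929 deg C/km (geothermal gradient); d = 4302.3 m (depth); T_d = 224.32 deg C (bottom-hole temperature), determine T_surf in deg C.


T_surf = T_d - grad * d / 1000
T_surf = 224.32 - 45.929 * 4302.3 / 1000
T_surf = 26.720 deg C


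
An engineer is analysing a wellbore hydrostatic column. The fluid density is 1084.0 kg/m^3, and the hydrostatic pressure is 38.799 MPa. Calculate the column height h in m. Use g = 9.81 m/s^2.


h = P * 1e6 / (g * rho)
h = 38.799 * 1e6 / (9.81 * 1084.0)
h = 3648.6 m


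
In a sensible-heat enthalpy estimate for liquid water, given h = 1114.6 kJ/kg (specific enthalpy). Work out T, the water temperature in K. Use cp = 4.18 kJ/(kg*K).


T = h / cp
T = 1114.6 / 4.18
T = 266.6507 deg C
Convert to K: 266.6507 + 273.15 = 539.80 K
T = 539.80 K


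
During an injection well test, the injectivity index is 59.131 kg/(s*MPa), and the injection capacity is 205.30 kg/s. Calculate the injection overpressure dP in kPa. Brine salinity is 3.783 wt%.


dP = mdot * 1000 / II
dP = 205.30 * 1000 / 59.131
dP = 3472.0 kPa


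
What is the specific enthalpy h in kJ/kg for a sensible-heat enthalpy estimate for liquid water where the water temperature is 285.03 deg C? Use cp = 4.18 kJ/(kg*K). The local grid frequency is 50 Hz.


h = cp * T
h = 4.18 * 285.03
h = 1191.4 kJ/kg


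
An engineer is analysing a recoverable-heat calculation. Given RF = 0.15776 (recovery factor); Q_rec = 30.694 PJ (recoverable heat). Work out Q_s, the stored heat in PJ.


Q_s = Q_rec / RF
Q_s = 30.694 / 0.15776
Q_s = 194.56 PJ


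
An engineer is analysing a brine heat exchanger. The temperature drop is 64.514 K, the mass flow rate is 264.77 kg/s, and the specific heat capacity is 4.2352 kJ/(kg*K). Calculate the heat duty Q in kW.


Q = mdot * cp * dT / 1000
Q = 264.77 * 4.2352 * 64.514 / 1000
Q = 72.34303 MW
Convert: 72.34303 MW * 1000.0 = 72343 kW
Q = 72343 kW


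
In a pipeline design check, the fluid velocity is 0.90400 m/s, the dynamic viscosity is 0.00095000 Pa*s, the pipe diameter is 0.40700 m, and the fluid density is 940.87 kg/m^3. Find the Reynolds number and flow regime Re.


Step 1: Re = rho*vel*D/mu = 940.87*0.904*0.407/0.00095 = 3.6439e+05
Step 2: Re = 3.6439e+05 > 4000, so flow is turbulent.
Re = 3.6439e+05 (turbulent)


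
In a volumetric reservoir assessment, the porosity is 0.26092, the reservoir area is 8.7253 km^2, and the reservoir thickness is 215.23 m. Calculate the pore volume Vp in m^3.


Vp = A * 1e6 * hr * phi
Vp = 8.7253 * 1e6 * 215.23 * 0.26092
Vp = 4.8999e+08 m^3


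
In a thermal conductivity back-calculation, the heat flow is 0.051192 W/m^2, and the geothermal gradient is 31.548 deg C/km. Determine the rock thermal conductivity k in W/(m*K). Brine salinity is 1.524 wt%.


k = q / (grad / 1000)
k = 0.051192 / (31.548 / 1000)
k = 1.6227 W/(m*K)


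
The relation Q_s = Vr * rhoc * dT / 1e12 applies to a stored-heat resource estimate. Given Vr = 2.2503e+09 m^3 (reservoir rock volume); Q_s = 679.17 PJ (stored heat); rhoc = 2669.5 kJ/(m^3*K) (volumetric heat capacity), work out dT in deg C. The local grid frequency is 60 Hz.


dT = Q_s * 1e12 / (Vr * rhoc)
dT = 679.17 * 1e12 / (2.2503e+09 * 2669.5)
dT = 113.0598 K
Convert (temperature difference, 1 K = 1 deg C): 113.0598 K = 113.0598 deg C
dT = 113.06 deg C


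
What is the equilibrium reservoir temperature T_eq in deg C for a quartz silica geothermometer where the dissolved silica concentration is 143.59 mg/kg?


T_eq = 1309 / (5.19 - log10(SiO2)) - 273.15
T_eq = 1309 / (5.19 - log10(143.59)) - 273.15
T_eq = 158.45 deg C


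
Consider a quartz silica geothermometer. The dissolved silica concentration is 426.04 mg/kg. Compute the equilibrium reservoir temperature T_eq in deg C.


T_eq = 1309 / (5.19 - log10(SiO2)) - 273.15
T_eq = 1309 / (5.19 - log10(426.04)) - 273.15
T_eq = 238.07 deg C


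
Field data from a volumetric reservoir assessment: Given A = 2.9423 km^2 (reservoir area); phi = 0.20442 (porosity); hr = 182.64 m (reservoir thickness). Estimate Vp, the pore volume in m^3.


Vp = A * 1e6 * hr * phi
Vp = 2.9423 * 1e6 * 182.64 * 0.20442
Vp = 1.0985e+08 m^3


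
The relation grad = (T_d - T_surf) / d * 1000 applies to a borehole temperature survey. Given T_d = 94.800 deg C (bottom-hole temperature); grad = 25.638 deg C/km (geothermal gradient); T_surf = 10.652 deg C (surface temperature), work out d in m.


d = (T_d - T_surf) / grad * 1000
d = (94.800 - 10.652) / 25.638 * 1000
d = 3282.2 m


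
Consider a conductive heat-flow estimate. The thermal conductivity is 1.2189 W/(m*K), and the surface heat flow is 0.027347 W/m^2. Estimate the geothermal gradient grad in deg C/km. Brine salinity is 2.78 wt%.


grad = q * 1000 / k
grad = 0.027347 * 1000 / 1.2189
grad = 22.436 deg C/km


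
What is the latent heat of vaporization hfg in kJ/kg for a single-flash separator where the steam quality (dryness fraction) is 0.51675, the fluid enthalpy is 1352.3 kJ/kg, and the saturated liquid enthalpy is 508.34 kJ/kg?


hfg = (h - hf) / x
hfg = (1352.3 - 508.34) / 0.51675
hfg = 1633.2 kJ/kg


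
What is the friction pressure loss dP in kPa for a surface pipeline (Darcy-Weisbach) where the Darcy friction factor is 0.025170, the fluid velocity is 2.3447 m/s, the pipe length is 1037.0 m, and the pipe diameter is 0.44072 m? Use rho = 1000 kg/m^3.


dP = f * (L/D) * (rho*vel^2/2) / 1000
dP = 0.025170 * (1037.0/0.44072) * (1000*2.3447^2/2) / 1000
dP = 162.80 kPa


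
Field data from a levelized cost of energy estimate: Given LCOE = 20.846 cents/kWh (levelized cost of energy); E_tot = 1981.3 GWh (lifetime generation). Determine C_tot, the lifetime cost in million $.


C_tot = LCOE / 100 * E_tot
C_tot = 20.846 / 100 * 1981.3
C_tot = 413.02 million $


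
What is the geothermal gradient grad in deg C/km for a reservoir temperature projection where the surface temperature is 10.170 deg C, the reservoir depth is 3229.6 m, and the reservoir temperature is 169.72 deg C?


grad = (T_res - T_surf) / d * 1000
grad = (169.72 - 10.170) / 3229.6 * 1000
grad = 49.402 deg C/km


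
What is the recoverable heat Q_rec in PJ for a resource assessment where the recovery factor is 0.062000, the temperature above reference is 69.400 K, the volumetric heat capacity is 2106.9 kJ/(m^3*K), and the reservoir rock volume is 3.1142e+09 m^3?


Step 1: Q_s = Vr*rhoc*dT/1e12 = 3.1142e+09*2106.9*69.4/1e12 = 455.3548 PJ
Step 2: Q_rec = Q_s * RF = 455.3548 * 0.062 = 28.232 PJ
Q_rec = 28.232 PJ


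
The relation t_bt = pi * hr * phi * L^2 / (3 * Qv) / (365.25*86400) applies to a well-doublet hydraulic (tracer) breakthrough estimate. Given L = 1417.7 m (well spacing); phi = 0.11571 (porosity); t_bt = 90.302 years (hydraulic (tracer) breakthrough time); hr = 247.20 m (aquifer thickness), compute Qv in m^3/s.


Qv = pi*hr*phi*L^2 / (3*t_bt*365.25*86400)
Qv = pi*247.20*0.11571*1417.7^2 / (3*90.302*365.25*86400)
Qv = 0.021126 m^3/s


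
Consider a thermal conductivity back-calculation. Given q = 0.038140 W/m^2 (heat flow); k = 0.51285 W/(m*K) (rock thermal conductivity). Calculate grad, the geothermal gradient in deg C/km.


grad = q / k * 1000
grad = 0.038140 / 0.51285 * 1000
grad = 74.369 deg C/km


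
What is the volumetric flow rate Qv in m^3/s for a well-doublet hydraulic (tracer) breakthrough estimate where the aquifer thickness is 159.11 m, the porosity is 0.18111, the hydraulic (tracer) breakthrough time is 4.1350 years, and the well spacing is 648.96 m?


Qv = pi*hr*phi*L^2 / (3*t_bt*365.25*86400)
Qv = pi*159.11*0.18111*648.96^2 / (3*4.1350*365.25*86400)
Qv = 0.097392 m^3/s


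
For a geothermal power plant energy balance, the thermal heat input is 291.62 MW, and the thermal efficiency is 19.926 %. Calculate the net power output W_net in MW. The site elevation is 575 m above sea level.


W_net = eta / 100 * Q_in
W_net = 19.926 / 100 * 291.62
W_net = 58.108 MW


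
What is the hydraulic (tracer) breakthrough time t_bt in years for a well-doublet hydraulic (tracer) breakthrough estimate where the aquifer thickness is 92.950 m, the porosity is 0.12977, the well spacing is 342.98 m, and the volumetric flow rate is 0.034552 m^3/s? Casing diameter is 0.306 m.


t_bt = pi * hr * phi * L^2 / (3 * Qv) / (365.25*86400)
t_bt = pi * 92.950 * 0.12977 * 342.98^2 / (3 * 0.034552) / (365.25*86400)
t_bt = 1.3627 years


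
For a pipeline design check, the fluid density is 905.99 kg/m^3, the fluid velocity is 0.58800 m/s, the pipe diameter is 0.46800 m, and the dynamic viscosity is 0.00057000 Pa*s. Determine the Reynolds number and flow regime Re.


Step 1: Re = rho*vel*D/mu = 905.99*0.588*0.468/0.00057 = 4.3739e+05
Step 2: Re = 4.3739e+05 > 4000, so flow is turbulent.
Re = 4.3739e+05 (turbulent)


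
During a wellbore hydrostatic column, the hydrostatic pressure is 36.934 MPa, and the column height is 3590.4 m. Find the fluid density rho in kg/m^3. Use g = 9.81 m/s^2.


rho = P * 1e6 / (g * h)
rho = 36.934 * 1e6 / (9.81 * 3590.4)
rho = 1048.6 kg/m^3


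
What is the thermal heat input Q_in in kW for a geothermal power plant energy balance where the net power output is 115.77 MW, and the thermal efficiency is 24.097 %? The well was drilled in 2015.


Q_in = W_net / (eta / 100)
Q_in = 115.77 / (24.097 / 100)
Q_in = 480.4332 MW
Convert: 480.4332 MW * 1000.0 = 4.8043e+05 kW
Q_in = 4.8043e+05 kW


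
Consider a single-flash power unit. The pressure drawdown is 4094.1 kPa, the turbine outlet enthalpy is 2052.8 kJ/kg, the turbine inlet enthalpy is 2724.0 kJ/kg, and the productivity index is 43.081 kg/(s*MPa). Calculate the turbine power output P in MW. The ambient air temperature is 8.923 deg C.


Step 1: mdot = PI * dP / 1000 = 43.081 * 4094.1 / 1000 = 176.3779 kg/s
Step 2: P = mdot*(h_in - h_out)/1000 = 176.3779*(2724.0 - 2052.8)/1000 = 118.38 MW
P = 118.38 MW


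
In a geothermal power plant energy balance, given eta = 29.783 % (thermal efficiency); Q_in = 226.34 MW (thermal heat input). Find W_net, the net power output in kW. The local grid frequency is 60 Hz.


W_net = eta / 100 * Q_in
W_net = 29.783 / 100 * 226.34
W_net = 67.41084 MW
Convert: 67.41084 MW * 1000.0 = 67411 kW
W_net = 67411 kW


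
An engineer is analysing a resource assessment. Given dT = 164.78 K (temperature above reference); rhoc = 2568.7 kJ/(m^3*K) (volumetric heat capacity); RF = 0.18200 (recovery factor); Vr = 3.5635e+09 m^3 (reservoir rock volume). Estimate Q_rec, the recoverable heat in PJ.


Step 1: Q_s = Vr*rhoc*dT/1e12 = 3.5635e+09*2568.7*164.78/1e12 = 1508.324 PJ
Step 2: Q_rec = Q_s * RF = 1508.324 * 0.182 = 274.51 PJ
Q_rec = 274.51 PJ


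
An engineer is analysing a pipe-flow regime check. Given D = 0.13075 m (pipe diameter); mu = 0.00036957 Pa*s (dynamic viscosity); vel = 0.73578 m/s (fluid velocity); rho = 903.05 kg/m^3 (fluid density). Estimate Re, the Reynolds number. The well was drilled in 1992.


Re = rho * vel * D / mu
Re = 903.05 * 0.73578 * 0.13075 / 0.00036957
Re = 2.3507e+05


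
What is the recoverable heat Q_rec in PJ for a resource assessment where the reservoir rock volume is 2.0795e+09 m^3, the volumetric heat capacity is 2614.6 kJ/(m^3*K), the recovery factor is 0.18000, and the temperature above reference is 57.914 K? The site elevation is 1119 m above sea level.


Step 1: Q_s = Vr*rhoc*dT/1e12 = 2.0795e+09*2614.6*57.914/1e12 = 314.8819 PJ
Step 2: Q_rec = Q_s * RF = 314.8819 * 0.18 = 56.679 PJ
Q_rec = 56.679 PJ


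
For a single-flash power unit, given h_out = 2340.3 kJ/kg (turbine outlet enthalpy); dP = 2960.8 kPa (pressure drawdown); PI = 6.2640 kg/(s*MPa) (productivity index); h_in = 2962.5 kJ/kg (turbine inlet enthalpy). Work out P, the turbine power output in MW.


Step 1: mdot = PI * dP / 1000 = 6.264 * 2960.8 / 1000 = 18.54645 kg/s
Step 2: P = mdot*(h_in - h_out)/1000 = 18.54645*(2962.5 - 2340.3)/1000 = 11.540 MW
P = 11.540 MW


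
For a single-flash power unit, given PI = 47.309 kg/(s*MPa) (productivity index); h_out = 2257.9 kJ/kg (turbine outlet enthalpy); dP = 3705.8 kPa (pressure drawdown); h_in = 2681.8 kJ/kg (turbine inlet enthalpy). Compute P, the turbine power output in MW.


Step 1: mdot = PI * dP / 1000 = 47.309 * 3705.8 / 1000 = 175.3177 kg/s
Step 2: P = mdot*(h_in - h_out)/1000 = 175.3177*(2681.8 - 2257.9)/1000 = 74.317 MW
P = 74.317 MW


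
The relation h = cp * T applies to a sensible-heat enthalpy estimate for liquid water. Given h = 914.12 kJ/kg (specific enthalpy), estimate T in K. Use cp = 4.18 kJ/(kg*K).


T = h / cp
T = 914.12 / 4.18
T = 218.6890 deg C
Convert to K: 218.6890 + 273.15 = 491.84 K
T = 491.84 K


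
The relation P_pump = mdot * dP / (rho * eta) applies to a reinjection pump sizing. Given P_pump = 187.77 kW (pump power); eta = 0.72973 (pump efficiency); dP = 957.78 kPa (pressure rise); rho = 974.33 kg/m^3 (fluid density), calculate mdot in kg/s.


mdot = P_pump * rho * eta / dP
mdot = 187.77 * 974.33 * 0.72973 / 957.78
mdot = 139.39 kg/s


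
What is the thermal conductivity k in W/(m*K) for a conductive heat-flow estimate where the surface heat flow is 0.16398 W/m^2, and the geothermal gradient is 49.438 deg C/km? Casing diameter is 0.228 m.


k = q * 1000 / grad
k = 0.16398 * 1000 / 49.438
k = 3.3169 W/(m*K)


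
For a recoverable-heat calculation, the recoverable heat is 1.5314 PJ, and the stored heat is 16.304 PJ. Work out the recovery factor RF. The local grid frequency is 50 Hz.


RF = Q_rec / Q_s
RF = 1.5314 / 16.304
RF = 0.093928


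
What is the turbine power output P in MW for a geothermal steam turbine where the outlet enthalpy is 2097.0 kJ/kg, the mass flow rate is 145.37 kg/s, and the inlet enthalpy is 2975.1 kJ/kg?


P = mdot * (h_in - h_out) / 1000
P = 145.37 * (2975.1 - 2097.0) / 1000
P = 127.65 MW


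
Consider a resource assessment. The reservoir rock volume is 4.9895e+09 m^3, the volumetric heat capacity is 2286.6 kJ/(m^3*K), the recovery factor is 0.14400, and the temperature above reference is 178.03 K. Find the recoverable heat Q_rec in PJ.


Step 1: Q_s = Vr*rhoc*dT/1e12 = 4.9895e+09*2286.6*178.03/1e12 = 2031.143 PJ
Step 2: Q_rec = Q_s * RF = 2031.143 * 0.144 = 292.48 PJ
Q_rec = 292.48 PJ


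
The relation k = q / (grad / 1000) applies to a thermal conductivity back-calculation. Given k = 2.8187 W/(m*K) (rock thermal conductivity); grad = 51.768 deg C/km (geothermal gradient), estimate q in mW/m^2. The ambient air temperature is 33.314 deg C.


q = k * grad / 1000
q = 2.8187 * 51.768 / 1000
q = 0.1459185 W/m^2
Convert: 0.1459185 W/m^2 * 1000.0 = 145.92 mW/m^2
q = 145.92 mW/m^2
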